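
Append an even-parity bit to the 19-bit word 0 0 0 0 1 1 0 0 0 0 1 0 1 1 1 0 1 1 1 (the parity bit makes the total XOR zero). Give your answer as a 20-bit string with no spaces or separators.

XOR of the 19 data bits: 0⊕0⊕0⊕0⊕1⊕1⊕0⊕0⊕0⊕0⊕1⊕0⊕1⊕1⊕1⊕0⊕1⊕1⊕1 = 1
Parity bit = 1 (so all 20 bits XOR to 0).

00001100001011101111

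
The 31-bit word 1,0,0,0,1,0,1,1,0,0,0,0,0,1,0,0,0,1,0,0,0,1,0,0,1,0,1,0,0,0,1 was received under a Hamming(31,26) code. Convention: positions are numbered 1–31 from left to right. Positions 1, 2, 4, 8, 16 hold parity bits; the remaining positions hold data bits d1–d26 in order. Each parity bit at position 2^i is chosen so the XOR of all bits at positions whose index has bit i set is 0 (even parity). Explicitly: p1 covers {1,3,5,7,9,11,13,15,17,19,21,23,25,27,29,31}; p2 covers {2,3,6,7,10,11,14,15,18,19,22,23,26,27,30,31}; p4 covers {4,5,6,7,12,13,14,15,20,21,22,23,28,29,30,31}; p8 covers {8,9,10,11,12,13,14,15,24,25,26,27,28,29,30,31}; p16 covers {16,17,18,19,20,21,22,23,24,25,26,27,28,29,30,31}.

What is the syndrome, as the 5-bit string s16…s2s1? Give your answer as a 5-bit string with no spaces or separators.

s1 (pos 1,3,5,7,9,11,13,15,17,19,21,23,25,27,29,31): 1⊕0⊕1⊕1⊕0⊕0⊕0⊕0⊕0⊕0⊕0⊕0⊕1⊕1⊕0⊕1 = 0
s2 (pos 2,3,6,7,10,11,14,15,18,19,22,23,26,27,30,31): 0⊕0⊕0⊕1⊕0⊕0⊕1⊕0⊕1⊕0⊕1⊕0⊕0⊕1⊕0⊕1 = 0
s4 (pos 4,5,6,7,12,13,14,15,20,21,22,23,28,29,30,31): 0⊕1⊕0⊕1⊕0⊕0⊕1⊕0⊕0⊕0⊕1⊕0⊕0⊕0⊕0⊕1 = 1
s8 (pos 8,9,10,11,12,13,14,15,24,25,26,27,28,29,30,31): 1⊕0⊕0⊕0⊕0⊕0⊕1⊕0⊕0⊕1⊕0⊕1⊕0⊕0⊕0⊕1 = 1
s16 (pos 16,17,18,19,20,21,22,23,24,25,26,27,28,29,30,31): 0⊕0⊕1⊕0⊕0⊕0⊕1⊕0⊕0⊕1⊕0⊕1⊕0⊕0⊕0⊕1 = 1
Syndrome s16…s1 = 11100 → error at position 28.

11100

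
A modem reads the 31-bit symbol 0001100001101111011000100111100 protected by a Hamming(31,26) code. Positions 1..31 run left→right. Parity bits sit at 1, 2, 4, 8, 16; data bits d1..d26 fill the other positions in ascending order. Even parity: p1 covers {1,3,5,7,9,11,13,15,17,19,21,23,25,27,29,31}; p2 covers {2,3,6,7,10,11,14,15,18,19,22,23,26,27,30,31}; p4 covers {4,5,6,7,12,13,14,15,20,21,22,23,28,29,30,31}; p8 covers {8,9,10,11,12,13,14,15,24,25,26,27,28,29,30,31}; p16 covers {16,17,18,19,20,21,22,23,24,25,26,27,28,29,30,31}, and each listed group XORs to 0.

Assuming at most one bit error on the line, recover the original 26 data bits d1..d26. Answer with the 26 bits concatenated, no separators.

s1 (pos 1,3,5,7,9,11,13,15,17,19,21,23,25,27,29,31): 0⊕0⊕1⊕0⊕0⊕1⊕1⊕1⊕0⊕1⊕0⊕1⊕0⊕1⊕1⊕0 = 0
s2 (pos 2,3,6,7,10,11,14,15,18,19,22,23,26,27,30,31): 0⊕0⊕0⊕0⊕1⊕1⊕1⊕1⊕1⊕1⊕0⊕1⊕1⊕1⊕0⊕0 = 1
s4 (pos 4,5,6,7,12,13,14,15,20,21,22,23,28,29,30,31): 1⊕1⊕0⊕0⊕0⊕1⊕1⊕1⊕0⊕0⊕0⊕1⊕1⊕1⊕0⊕0 = 0
s8 (pos 8,9,10,11,12,13,14,15,24,25,26,27,28,29,30,31): 0⊕0⊕1⊕1⊕0⊕1⊕1⊕1⊕0⊕0⊕1⊕1⊕1⊕1⊕0⊕0 = 1
s16 (pos 16,17,18,19,20,21,22,23,24,25,26,27,28,29,30,31): 1⊕0⊕1⊕1⊕0⊕0⊕0⊕1⊕0⊕0⊕1⊕1⊕1⊕1⊕0⊕0 = 0
Syndrome s16…s1 = 01010 → error at position 10.
Flip position 10: 0001100001101111011000100111100 → 0001100000101111011000100111100
Read data bits from positions 3,5,6,7,9,10,11,12,13,14,15,17,18,19,20,21,22,23,24,25,26,27,28,29,30,31: 01000010111011000100111100

01000010111011000100111100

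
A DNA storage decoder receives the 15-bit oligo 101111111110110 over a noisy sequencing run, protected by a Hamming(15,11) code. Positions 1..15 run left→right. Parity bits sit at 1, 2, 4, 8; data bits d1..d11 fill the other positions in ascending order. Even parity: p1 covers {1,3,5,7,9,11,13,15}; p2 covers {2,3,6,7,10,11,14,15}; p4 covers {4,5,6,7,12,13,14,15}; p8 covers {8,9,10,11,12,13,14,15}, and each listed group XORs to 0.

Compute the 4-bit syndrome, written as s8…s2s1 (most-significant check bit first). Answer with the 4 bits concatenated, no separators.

s1 (pos 1,3,5,7,9,11,13,15): 1⊕1⊕1⊕1⊕1⊕1⊕1⊕0 = 1
s2 (pos 2,3,6,7,10,11,14,15): 0⊕1⊕1⊕1⊕1⊕1⊕1⊕0 = 0
s4 (pos 4,5,6,7,12,13,14,15): 1⊕1⊕1⊕1⊕0⊕1⊕1⊕0 = 0
s8 (pos 8,9,10,11,12,13,14,15): 1⊕1⊕1⊕1⊕0⊕1⊕1⊕0 = 0
Syndrome s8…s1 = 0001 → error at position 1.

0001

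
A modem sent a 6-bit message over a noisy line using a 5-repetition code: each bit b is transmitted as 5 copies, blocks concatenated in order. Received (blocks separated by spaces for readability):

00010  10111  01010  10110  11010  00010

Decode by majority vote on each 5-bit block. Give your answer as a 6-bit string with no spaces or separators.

010110

Block 1 (00010): 1 one → 0
Block 2 (10111): 4 ones → 1
Block 3 (01010): 2 ones → 0
Block 4 (10110): 3 ones → 1
Block 5 (11010): 3 ones → 1
Block 6 (00010): 1 one → 0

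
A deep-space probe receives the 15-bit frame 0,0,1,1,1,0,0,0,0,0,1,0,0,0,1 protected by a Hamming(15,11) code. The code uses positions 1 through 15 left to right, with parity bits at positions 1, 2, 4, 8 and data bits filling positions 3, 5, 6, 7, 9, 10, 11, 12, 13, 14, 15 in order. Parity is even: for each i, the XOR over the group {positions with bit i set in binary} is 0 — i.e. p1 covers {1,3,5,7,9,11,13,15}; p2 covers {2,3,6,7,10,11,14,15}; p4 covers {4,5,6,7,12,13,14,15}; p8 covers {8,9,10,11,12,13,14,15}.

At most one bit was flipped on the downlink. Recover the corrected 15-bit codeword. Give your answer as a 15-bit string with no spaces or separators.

001111000010001

s1 (pos 1,3,5,7,9,11,13,15): 0⊕1⊕1⊕0⊕0⊕1⊕0⊕1 = 0
s2 (pos 2,3,6,7,10,11,14,15): 0⊕1⊕0⊕0⊕0⊕1⊕0⊕1 = 1
s4 (pos 4,5,6,7,12,13,14,15): 1⊕1⊕0⊕0⊕0⊕0⊕0⊕1 = 1
s8 (pos 8,9,10,11,12,13,14,15): 0⊕0⊕0⊕1⊕0⊕0⊕0⊕1 = 0
Syndrome s8…s1 = 0110 → error at position 6.
Flip position 6: 001110000010001 → 001111000010001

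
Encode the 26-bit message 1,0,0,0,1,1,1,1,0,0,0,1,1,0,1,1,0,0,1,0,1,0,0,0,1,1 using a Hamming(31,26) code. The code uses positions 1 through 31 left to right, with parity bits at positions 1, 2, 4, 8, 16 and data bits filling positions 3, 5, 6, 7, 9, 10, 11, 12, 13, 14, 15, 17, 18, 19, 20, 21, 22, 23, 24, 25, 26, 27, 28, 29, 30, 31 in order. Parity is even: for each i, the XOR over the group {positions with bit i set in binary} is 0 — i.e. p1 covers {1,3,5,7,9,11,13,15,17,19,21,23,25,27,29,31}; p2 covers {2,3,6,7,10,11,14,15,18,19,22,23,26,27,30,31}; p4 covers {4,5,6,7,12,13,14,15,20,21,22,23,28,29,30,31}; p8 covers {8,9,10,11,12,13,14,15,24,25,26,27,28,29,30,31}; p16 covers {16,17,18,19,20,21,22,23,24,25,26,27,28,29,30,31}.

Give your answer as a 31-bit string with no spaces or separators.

0111000011110000110110010100011

Place data at non-parity positions: p1 p2 1 p4 0 0 0 p8 1 1 1 1 0 0 0 p16 1 1 0 1 1 0 0 1 0 1 0 0 0 1 1
p1 (pos 1,3,5,7,9,11,13,15,17,19,21,23,25,27,29,31): XOR of data positions = 1⊕0⊕0⊕1⊕1⊕0⊕0⊕1⊕0⊕1⊕0⊕0⊕0⊕0⊕1 = 0
p2 (pos 2,3,6,7,10,11,14,15,18,19,22,23,26,27,30,31): XOR of data positions = 1⊕0⊕0⊕1⊕1⊕0⊕0⊕1⊕0⊕0⊕0⊕1⊕0⊕1⊕1 = 1
p4 (pos 4,5,6,7,12,13,14,15,20,21,22,23,28,29,30,31): XOR of data positions = 0⊕0⊕0⊕1⊕0⊕0⊕0⊕1⊕1⊕0⊕0⊕0⊕0⊕1⊕1 = 1
p8 (pos 8,9,10,11,12,13,14,15,24,25,26,27,28,29,30,31): XOR of data positions = 1⊕1⊕1⊕1⊕0⊕0⊕0⊕1⊕0⊕1⊕0⊕0⊕0⊕1⊕1 = 0
p16 (pos 16,17,18,19,20,21,22,23,24,25,26,27,28,29,30,31): XOR of data positions = 1⊕1⊕0⊕1⊕1⊕0⊕0⊕1⊕0⊕1⊕0⊕0⊕0⊕1⊕1 = 0
Codeword: 0111000011110000110110010100011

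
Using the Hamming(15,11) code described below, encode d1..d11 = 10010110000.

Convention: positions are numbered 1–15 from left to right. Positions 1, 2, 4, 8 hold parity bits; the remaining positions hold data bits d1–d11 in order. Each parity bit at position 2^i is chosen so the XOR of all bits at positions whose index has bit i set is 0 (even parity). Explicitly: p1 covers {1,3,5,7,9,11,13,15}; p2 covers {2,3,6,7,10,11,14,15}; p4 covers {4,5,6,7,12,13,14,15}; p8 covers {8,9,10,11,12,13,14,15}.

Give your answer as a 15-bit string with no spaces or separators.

Place data at non-parity positions: p1 p2 1 p4 0 0 1 p8 0 1 1 0 0 0 0
p1 (pos 1,3,5,7,9,11,13,15): XOR of data positions = 1⊕0⊕1⊕0⊕1⊕0⊕0 = 1
p2 (pos 2,3,6,7,10,11,14,15): XOR of data positions = 1⊕0⊕1⊕1⊕1⊕0⊕0 = 0
p4 (pos 4,5,6,7,12,13,14,15): XOR of data positions = 0⊕0⊕1⊕0⊕0⊕0⊕0 = 1
p8 (pos 8,9,10,11,12,13,14,15): XOR of data positions = 0⊕1⊕1⊕0⊕0⊕0⊕0 = 0
Codeword: 101100100110000

101100100110000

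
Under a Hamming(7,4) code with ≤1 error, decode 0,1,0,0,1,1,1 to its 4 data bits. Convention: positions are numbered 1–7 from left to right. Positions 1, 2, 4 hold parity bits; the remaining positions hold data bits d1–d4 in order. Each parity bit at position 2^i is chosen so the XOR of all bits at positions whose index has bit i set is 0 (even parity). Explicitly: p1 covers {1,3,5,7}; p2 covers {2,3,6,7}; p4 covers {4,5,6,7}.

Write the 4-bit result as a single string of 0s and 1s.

0101

s1 (pos 1,3,5,7): 0⊕0⊕1⊕1 = 0
s2 (pos 2,3,6,7): 1⊕0⊕1⊕1 = 1
s4 (pos 4,5,6,7): 0⊕1⊕1⊕1 = 1
Syndrome s4…s1 = 110 → error at position 6.
Flip position 6: 0100111 → 0100101
Read data bits from positions 3,5,6,7: 0101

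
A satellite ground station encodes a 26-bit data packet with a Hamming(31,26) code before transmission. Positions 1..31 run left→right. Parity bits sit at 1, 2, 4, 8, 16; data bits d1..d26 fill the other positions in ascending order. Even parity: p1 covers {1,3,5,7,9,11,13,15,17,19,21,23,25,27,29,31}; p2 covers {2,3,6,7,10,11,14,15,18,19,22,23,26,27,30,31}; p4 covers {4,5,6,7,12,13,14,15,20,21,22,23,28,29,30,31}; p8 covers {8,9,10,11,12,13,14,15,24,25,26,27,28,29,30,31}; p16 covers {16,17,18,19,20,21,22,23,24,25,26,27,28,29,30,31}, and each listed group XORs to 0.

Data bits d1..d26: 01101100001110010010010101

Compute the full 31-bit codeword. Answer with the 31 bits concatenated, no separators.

Place data at non-parity positions: p1 p2 0 p4 1 1 0 p8 1 1 0 0 0 0 1 p16 1 1 0 0 1 0 0 1 0 0 1 0 1 0 1
p1 (pos 1,3,5,7,9,11,13,15,17,19,21,23,25,27,29,31): XOR of data positions = 0⊕1⊕0⊕1⊕0⊕0⊕1⊕1⊕0⊕1⊕0⊕0⊕1⊕1⊕1 = 0
p2 (pos 2,3,6,7,10,11,14,15,18,19,22,23,26,27,30,31): XOR of data positions = 0⊕1⊕0⊕1⊕0⊕0⊕1⊕1⊕0⊕0⊕0⊕0⊕1⊕0⊕1 = 0
p4 (pos 4,5,6,7,12,13,14,15,20,21,22,23,28,29,30,31): XOR of data positions = 1⊕1⊕0⊕0⊕0⊕0⊕1⊕0⊕1⊕0⊕0⊕0⊕1⊕0⊕1 = 0
p8 (pos 8,9,10,11,12,13,14,15,24,25,26,27,28,29,30,31): XOR of data positions = 1⊕1⊕0⊕0⊕0⊕0⊕1⊕1⊕0⊕0⊕1⊕0⊕1⊕0⊕1 = 1
p16 (pos 16,17,18,19,20,21,22,23,24,25,26,27,28,29,30,31): XOR of data positions = 1⊕1⊕0⊕0⊕1⊕0⊕0⊕1⊕0⊕0⊕1⊕0⊕1⊕0⊕1 = 1
Codeword: 0000110111000011110010010010101

0000110111000011110010010010101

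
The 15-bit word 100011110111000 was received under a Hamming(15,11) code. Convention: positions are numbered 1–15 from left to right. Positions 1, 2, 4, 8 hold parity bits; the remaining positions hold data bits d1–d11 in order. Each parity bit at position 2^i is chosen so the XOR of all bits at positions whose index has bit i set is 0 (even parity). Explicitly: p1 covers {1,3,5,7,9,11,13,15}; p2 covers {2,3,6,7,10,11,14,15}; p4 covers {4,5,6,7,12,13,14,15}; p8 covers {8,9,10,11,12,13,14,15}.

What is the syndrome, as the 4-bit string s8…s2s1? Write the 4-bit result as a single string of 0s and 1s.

s1 (pos 1,3,5,7,9,11,13,15): 1⊕0⊕1⊕1⊕0⊕1⊕0⊕0 = 0
s2 (pos 2,3,6,7,10,11,14,15): 0⊕0⊕1⊕1⊕1⊕1⊕0⊕0 = 0
s4 (pos 4,5,6,7,12,13,14,15): 0⊕1⊕1⊕1⊕1⊕0⊕0⊕0 = 0
s8 (pos 8,9,10,11,12,13,14,15): 1⊕0⊕1⊕1⊕1⊕0⊕0⊕0 = 0
Syndrome s8…s1 = 0000 → no error.

0000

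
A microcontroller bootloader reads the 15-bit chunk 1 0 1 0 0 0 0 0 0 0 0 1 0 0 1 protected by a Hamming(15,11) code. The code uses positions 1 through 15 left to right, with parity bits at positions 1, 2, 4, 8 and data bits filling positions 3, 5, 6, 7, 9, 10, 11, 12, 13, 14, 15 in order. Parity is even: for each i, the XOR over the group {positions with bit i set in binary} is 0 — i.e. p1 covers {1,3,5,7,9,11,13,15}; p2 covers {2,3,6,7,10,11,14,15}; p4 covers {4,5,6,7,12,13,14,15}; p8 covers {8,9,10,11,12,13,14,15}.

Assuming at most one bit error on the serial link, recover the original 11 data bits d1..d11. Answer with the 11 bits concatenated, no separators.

s1 (pos 1,3,5,7,9,11,13,15): 1⊕1⊕0⊕0⊕0⊕0⊕0⊕1 = 1
s2 (pos 2,3,6,7,10,11,14,15): 0⊕1⊕0⊕0⊕0⊕0⊕0⊕1 = 0
s4 (pos 4,5,6,7,12,13,14,15): 0⊕0⊕0⊕0⊕1⊕0⊕0⊕1 = 0
s8 (pos 8,9,10,11,12,13,14,15): 0⊕0⊕0⊕0⊕1⊕0⊕0⊕1 = 0
Syndrome s8…s1 = 0001 → error at position 1.
Flip position 1: 101000000001001 → 001000000001001
Read data bits from positions 3,5,6,7,9,10,11,12,13,14,15: 10000001001

10000001001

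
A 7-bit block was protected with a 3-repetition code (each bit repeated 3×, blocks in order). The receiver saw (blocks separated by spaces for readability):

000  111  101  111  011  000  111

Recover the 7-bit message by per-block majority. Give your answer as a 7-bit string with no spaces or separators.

Block 1 (000): 0 ones → 0
Block 2 (111): 3 ones → 1
Block 3 (101): 2 ones → 1
Block 4 (111): 3 ones → 1
Block 5 (011): 2 ones → 1
Block 6 (000): 0 ones → 0
Block 7 (111): 3 ones → 1

0111101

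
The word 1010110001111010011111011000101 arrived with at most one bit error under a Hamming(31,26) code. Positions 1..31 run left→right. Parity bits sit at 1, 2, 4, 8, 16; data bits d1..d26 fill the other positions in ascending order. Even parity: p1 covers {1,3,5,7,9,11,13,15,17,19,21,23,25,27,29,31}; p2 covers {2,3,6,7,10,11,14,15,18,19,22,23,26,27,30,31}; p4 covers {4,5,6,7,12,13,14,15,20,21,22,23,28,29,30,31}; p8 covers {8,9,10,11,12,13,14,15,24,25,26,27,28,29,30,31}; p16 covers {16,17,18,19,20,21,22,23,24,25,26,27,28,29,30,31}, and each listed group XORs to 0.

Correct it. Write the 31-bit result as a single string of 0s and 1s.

s1 (pos 1,3,5,7,9,11,13,15,17,19,21,23,25,27,29,31): 1⊕1⊕1⊕0⊕0⊕1⊕1⊕1⊕0⊕1⊕1⊕0⊕1⊕0⊕1⊕1 = 1
s2 (pos 2,3,6,7,10,11,14,15,18,19,22,23,26,27,30,31): 0⊕1⊕1⊕0⊕1⊕1⊕0⊕1⊕1⊕1⊕1⊕0⊕0⊕0⊕0⊕1 = 1
s4 (pos 4,5,6,7,12,13,14,15,20,21,22,23,28,29,30,31): 0⊕1⊕1⊕0⊕1⊕1⊕0⊕1⊕1⊕1⊕1⊕0⊕0⊕1⊕0⊕1 = 0
s8 (pos 8,9,10,11,12,13,14,15,24,25,26,27,28,29,30,31): 0⊕0⊕1⊕1⊕1⊕1⊕0⊕1⊕1⊕1⊕0⊕0⊕0⊕1⊕0⊕1 = 1
s16 (pos 16,17,18,19,20,21,22,23,24,25,26,27,28,29,30,31): 0⊕0⊕1⊕1⊕1⊕1⊕1⊕0⊕1⊕1⊕0⊕0⊕0⊕1⊕0⊕1 = 1
Syndrome s16…s1 = 11011 → error at position 27.
Flip position 27: 1010110001111010011111011000101 → 1010110001111010011111011010101

1010110001111010011111011010101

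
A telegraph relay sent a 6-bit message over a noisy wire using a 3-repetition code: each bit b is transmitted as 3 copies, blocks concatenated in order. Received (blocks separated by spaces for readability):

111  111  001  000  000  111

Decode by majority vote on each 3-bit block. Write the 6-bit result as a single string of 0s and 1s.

110001

Block 1 (111): 3 ones → 1
Block 2 (111): 3 ones → 1
Block 3 (001): 1 one → 0
Block 4 (000): 0 ones → 0
Block 5 (000): 0 ones → 0
Block 6 (111): 3 ones → 1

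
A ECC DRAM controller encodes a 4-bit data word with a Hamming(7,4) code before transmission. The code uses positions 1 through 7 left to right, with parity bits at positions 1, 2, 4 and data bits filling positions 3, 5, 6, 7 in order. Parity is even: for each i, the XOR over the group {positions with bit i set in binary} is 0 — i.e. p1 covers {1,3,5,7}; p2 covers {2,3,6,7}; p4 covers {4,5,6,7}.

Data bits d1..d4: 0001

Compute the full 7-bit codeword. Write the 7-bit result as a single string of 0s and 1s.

1101001

Place data at non-parity positions: p1 p2 0 p4 0 0 1
p1 (pos 1,3,5,7): XOR of data positions = 0⊕0⊕1 = 1
p2 (pos 2,3,6,7): XOR of data positions = 0⊕0⊕1 = 1
p4 (pos 4,5,6,7): XOR of data positions = 0⊕0⊕1 = 1
Codeword: 1101001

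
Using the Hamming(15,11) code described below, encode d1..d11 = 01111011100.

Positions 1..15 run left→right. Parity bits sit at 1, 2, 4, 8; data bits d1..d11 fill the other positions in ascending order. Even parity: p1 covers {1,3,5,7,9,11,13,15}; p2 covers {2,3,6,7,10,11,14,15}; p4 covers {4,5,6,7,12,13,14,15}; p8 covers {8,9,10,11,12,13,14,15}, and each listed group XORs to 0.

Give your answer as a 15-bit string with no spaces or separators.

110111101011100

Place data at non-parity positions: p1 p2 0 p4 1 1 1 p8 1 0 1 1 1 0 0
p1 (pos 1,3,5,7,9,11,13,15): XOR of data positions = 0⊕1⊕1⊕1⊕1⊕1⊕0 = 1
p2 (pos 2,3,6,7,10,11,14,15): XOR of data positions = 0⊕1⊕1⊕0⊕1⊕0⊕0 = 1
p4 (pos 4,5,6,7,12,13,14,15): XOR of data positions = 1⊕1⊕1⊕1⊕1⊕0⊕0 = 1
p8 (pos 8,9,10,11,12,13,14,15): XOR of data positions = 1⊕0⊕1⊕1⊕1⊕0⊕0 = 0
Codeword: 110111101011100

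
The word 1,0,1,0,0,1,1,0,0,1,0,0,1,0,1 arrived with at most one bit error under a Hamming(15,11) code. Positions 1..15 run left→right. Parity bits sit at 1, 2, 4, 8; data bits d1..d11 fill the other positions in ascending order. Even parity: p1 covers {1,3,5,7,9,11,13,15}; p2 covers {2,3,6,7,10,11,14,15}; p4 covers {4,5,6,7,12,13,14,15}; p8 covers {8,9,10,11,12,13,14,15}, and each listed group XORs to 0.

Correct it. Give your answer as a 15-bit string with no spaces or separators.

101001100110101

s1 (pos 1,3,5,7,9,11,13,15): 1⊕1⊕0⊕1⊕0⊕0⊕1⊕1 = 1
s2 (pos 2,3,6,7,10,11,14,15): 0⊕1⊕1⊕1⊕1⊕0⊕0⊕1 = 1
s4 (pos 4,5,6,7,12,13,14,15): 0⊕0⊕1⊕1⊕0⊕1⊕0⊕1 = 0
s8 (pos 8,9,10,11,12,13,14,15): 0⊕0⊕1⊕0⊕0⊕1⊕0⊕1 = 1
Syndrome s8…s1 = 1011 → error at position 11.
Flip position 11: 101001100100101 → 101001100110101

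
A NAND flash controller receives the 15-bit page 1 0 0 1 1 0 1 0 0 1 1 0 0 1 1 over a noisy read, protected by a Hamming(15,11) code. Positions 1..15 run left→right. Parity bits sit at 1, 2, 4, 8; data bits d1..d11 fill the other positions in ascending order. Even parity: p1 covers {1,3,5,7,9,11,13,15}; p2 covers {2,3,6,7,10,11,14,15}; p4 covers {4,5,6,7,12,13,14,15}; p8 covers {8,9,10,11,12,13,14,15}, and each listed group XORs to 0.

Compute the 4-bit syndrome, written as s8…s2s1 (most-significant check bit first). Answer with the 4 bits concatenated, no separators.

s1 (pos 1,3,5,7,9,11,13,15): 1⊕0⊕1⊕1⊕0⊕1⊕0⊕1 = 1
s2 (pos 2,3,6,7,10,11,14,15): 0⊕0⊕0⊕1⊕1⊕1⊕1⊕1 = 1
s4 (pos 4,5,6,7,12,13,14,15): 1⊕1⊕0⊕1⊕0⊕0⊕1⊕1 = 1
s8 (pos 8,9,10,11,12,13,14,15): 0⊕0⊕1⊕1⊕0⊕0⊕1⊕1 = 0
Syndrome s8…s1 = 0111 → error at position 7.

0111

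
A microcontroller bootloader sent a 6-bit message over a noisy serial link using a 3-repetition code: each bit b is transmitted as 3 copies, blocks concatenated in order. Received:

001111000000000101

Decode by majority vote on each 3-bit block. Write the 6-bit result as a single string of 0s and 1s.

Block 1 (001): 1 one → 0
Block 2 (111): 3 ones → 1
Block 3 (000): 0 ones → 0
Block 4 (000): 0 ones → 0
Block 5 (000): 0 ones → 0
Block 6 (101): 2 ones → 1

010001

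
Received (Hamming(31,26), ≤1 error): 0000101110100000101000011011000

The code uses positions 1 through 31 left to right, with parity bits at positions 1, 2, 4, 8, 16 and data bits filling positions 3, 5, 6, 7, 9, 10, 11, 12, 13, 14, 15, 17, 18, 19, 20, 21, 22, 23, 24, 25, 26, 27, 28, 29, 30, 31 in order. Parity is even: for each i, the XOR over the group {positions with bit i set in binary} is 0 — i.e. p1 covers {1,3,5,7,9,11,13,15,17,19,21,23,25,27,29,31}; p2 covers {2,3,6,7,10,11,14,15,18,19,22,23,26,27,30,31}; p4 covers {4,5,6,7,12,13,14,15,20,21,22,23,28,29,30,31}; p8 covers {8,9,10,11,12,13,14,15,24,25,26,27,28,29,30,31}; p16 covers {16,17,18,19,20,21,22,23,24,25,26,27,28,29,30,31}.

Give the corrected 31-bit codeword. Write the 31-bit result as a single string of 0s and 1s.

s1 (pos 1,3,5,7,9,11,13,15,17,19,21,23,25,27,29,31): 0⊕0⊕1⊕1⊕1⊕1⊕0⊕0⊕1⊕1⊕0⊕0⊕1⊕1⊕0⊕0 = 0
s2 (pos 2,3,6,7,10,11,14,15,18,19,22,23,26,27,30,31): 0⊕0⊕0⊕1⊕0⊕1⊕0⊕0⊕0⊕1⊕0⊕0⊕0⊕1⊕0⊕0 = 0
s4 (pos 4,5,6,7,12,13,14,15,20,21,22,23,28,29,30,31): 0⊕1⊕0⊕1⊕0⊕0⊕0⊕0⊕0⊕0⊕0⊕0⊕1⊕0⊕0⊕0 = 1
s8 (pos 8,9,10,11,12,13,14,15,24,25,26,27,28,29,30,31): 1⊕1⊕0⊕1⊕0⊕0⊕0⊕0⊕1⊕1⊕0⊕1⊕1⊕0⊕0⊕0 = 1
s16 (pos 16,17,18,19,20,21,22,23,24,25,26,27,28,29,30,31): 0⊕1⊕0⊕1⊕0⊕0⊕0⊕0⊕1⊕1⊕0⊕1⊕1⊕0⊕0⊕0 = 0
Syndrome s16…s1 = 01100 → error at position 12.
Flip position 12: 0000101110100000101000011011000 → 0000101110110000101000011011000

0000101110110000101000011011000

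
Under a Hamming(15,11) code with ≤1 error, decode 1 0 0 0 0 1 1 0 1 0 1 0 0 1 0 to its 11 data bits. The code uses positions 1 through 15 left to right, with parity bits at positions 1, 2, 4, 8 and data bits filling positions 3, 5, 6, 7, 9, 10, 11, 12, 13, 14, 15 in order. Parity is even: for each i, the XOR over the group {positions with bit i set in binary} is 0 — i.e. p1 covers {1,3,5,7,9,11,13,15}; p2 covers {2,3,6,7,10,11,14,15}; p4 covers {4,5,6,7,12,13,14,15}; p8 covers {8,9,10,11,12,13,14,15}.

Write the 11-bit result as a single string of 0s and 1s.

00111011010

s1 (pos 1,3,5,7,9,11,13,15): 1⊕0⊕0⊕1⊕1⊕1⊕0⊕0 = 0
s2 (pos 2,3,6,7,10,11,14,15): 0⊕0⊕1⊕1⊕0⊕1⊕1⊕0 = 0
s4 (pos 4,5,6,7,12,13,14,15): 0⊕0⊕1⊕1⊕0⊕0⊕1⊕0 = 1
s8 (pos 8,9,10,11,12,13,14,15): 0⊕1⊕0⊕1⊕0⊕0⊕1⊕0 = 1
Syndrome s8…s1 = 1100 → error at position 12.
Flip position 12: 100001101010010 → 100001101011010
Read data bits from positions 3,5,6,7,9,10,11,12,13,14,15: 00111011010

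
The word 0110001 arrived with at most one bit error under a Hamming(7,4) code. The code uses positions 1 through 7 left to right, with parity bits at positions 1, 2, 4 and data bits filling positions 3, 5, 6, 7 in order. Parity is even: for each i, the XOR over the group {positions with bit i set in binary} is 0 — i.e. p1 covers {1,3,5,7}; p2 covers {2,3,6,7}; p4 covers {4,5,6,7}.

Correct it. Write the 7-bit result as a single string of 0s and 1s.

0110011

s1 (pos 1,3,5,7): 0⊕1⊕0⊕1 = 0
s2 (pos 2,3,6,7): 1⊕1⊕0⊕1 = 1
s4 (pos 4,5,6,7): 0⊕0⊕0⊕1 = 1
Syndrome s4…s1 = 110 → error at position 6.
Flip position 6: 0110001 → 0110011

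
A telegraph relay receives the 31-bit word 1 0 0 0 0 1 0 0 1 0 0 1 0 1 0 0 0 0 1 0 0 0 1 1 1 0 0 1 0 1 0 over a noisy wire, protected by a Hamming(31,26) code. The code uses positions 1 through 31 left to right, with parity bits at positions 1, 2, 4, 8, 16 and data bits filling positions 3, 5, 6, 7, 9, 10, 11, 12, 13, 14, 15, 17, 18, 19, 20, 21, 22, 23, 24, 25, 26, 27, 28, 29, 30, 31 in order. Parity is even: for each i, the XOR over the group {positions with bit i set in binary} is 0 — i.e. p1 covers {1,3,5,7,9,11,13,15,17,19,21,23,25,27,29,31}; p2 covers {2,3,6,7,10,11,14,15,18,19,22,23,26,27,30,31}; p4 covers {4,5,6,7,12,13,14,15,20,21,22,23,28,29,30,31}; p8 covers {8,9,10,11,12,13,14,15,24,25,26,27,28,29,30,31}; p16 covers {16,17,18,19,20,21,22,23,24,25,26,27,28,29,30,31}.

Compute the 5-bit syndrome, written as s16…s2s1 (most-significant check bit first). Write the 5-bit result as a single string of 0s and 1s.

s1 (pos 1,3,5,7,9,11,13,15,17,19,21,23,25,27,29,31): 1⊕0⊕0⊕0⊕1⊕0⊕0⊕0⊕0⊕1⊕0⊕1⊕1⊕0⊕0⊕0 = 1
s2 (pos 2,3,6,7,10,11,14,15,18,19,22,23,26,27,30,31): 0⊕0⊕1⊕0⊕0⊕0⊕1⊕0⊕0⊕1⊕0⊕1⊕0⊕0⊕1⊕0 = 1
s4 (pos 4,5,6,7,12,13,14,15,20,21,22,23,28,29,30,31): 0⊕0⊕1⊕0⊕1⊕0⊕1⊕0⊕0⊕0⊕0⊕1⊕1⊕0⊕1⊕0 = 0
s8 (pos 8,9,10,11,12,13,14,15,24,25,26,27,28,29,30,31): 0⊕1⊕0⊕0⊕1⊕0⊕1⊕0⊕1⊕1⊕0⊕0⊕1⊕0⊕1⊕0 = 1
s16 (pos 16,17,18,19,20,21,22,23,24,25,26,27,28,29,30,31): 0⊕0⊕0⊕1⊕0⊕0⊕0⊕1⊕1⊕1⊕0⊕0⊕1⊕0⊕1⊕0 = 0
Syndrome s16…s1 = 01011 → error at position 11.

01011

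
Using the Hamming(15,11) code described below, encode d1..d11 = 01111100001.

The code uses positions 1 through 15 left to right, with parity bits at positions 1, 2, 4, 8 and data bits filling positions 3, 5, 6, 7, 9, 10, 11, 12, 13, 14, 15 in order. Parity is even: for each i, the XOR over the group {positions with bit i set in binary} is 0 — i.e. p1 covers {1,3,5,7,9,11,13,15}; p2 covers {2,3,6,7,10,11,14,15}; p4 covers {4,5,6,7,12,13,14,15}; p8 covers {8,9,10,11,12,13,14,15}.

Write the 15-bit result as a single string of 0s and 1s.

Place data at non-parity positions: p1 p2 0 p4 1 1 1 p8 1 1 0 0 0 0 1
p1 (pos 1,3,5,7,9,11,13,15): XOR of data positions = 0⊕1⊕1⊕1⊕0⊕0⊕1 = 0
p2 (pos 2,3,6,7,10,11,14,15): XOR of data positions = 0⊕1⊕1⊕1⊕0⊕0⊕1 = 0
p4 (pos 4,5,6,7,12,13,14,15): XOR of data positions = 1⊕1⊕1⊕0⊕0⊕0⊕1 = 0
p8 (pos 8,9,10,11,12,13,14,15): XOR of data positions = 1⊕1⊕0⊕0⊕0⊕0⊕1 = 1
Codeword: 000011111100001

000011111100001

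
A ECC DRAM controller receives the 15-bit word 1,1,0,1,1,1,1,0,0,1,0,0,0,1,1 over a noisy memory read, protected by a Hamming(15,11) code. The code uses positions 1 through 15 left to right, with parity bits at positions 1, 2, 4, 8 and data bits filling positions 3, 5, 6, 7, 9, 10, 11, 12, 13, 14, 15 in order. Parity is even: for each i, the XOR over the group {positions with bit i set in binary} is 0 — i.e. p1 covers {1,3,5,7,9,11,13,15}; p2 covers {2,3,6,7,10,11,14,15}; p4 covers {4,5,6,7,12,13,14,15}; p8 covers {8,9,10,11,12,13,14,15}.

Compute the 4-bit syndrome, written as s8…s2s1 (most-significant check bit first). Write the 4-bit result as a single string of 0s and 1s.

s1 (pos 1,3,5,7,9,11,13,15): 1⊕0⊕1⊕1⊕0⊕0⊕0⊕1 = 0
s2 (pos 2,3,6,7,10,11,14,15): 1⊕0⊕1⊕1⊕1⊕0⊕1⊕1 = 0
s4 (pos 4,5,6,7,12,13,14,15): 1⊕1⊕1⊕1⊕0⊕0⊕1⊕1 = 0
s8 (pos 8,9,10,11,12,13,14,15): 0⊕0⊕1⊕0⊕0⊕0⊕1⊕1 = 1
Syndrome s8…s1 = 1000 → error at position 8.

1000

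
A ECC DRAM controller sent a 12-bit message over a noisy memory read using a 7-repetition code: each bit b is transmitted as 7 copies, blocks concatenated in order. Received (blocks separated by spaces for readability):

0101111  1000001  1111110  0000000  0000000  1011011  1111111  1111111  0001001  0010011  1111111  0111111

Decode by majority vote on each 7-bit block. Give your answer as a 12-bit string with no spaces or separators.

Block 1 (0101111): 5 ones → 1
Block 2 (1000001): 2 ones → 0
Block 3 (1111110): 6 ones → 1
Block 4 (0000000): 0 ones → 0
Block 5 (0000000): 0 ones → 0
Block 6 (1011011): 5 ones → 1
Block 7 (1111111): 7 ones → 1
Block 8 (1111111): 7 ones → 1
Block 9 (0001001): 2 ones → 0
Block 10 (0010011): 3 ones → 0
Block 11 (1111111): 7 ones → 1
Block 12 (0111111): 6 ones → 1

101001110011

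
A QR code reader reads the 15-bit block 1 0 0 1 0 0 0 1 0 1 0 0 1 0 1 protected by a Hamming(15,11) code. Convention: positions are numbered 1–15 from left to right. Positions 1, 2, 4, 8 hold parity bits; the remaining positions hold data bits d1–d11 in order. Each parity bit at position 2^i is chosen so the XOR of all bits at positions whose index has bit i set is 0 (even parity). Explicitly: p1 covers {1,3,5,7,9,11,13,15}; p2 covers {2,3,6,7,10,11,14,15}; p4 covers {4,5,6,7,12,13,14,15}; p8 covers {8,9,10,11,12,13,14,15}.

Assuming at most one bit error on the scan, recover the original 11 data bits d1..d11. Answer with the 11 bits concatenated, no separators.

01000100101

s1 (pos 1,3,5,7,9,11,13,15): 1⊕0⊕0⊕0⊕0⊕0⊕1⊕1 = 1
s2 (pos 2,3,6,7,10,11,14,15): 0⊕0⊕0⊕0⊕1⊕0⊕0⊕1 = 0
s4 (pos 4,5,6,7,12,13,14,15): 1⊕0⊕0⊕0⊕0⊕1⊕0⊕1 = 1
s8 (pos 8,9,10,11,12,13,14,15): 1⊕0⊕1⊕0⊕0⊕1⊕0⊕1 = 0
Syndrome s8…s1 = 0101 → error at position 5.
Flip position 5: 100100010100101 → 100110010100101
Read data bits from positions 3,5,6,7,9,10,11,12,13,14,15: 01000100101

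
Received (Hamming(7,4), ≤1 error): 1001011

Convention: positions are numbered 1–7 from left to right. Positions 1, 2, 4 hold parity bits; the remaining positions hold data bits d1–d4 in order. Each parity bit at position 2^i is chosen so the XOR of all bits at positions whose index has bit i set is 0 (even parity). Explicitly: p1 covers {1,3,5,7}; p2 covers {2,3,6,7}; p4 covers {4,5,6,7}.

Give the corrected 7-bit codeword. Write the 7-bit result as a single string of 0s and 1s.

1000011

s1 (pos 1,3,5,7): 1⊕0⊕0⊕1 = 0
s2 (pos 2,3,6,7): 0⊕0⊕1⊕1 = 0
s4 (pos 4,5,6,7): 1⊕0⊕1⊕1 = 1
Syndrome s4…s1 = 100 → error at position 4.
Flip position 4: 1001011 → 1000011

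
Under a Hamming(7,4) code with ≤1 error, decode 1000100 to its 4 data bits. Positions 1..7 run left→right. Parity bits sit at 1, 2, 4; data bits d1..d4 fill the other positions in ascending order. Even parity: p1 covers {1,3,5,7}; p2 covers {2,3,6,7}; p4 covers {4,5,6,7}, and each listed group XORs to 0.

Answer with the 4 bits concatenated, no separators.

s1 (pos 1,3,5,7): 1⊕0⊕1⊕0 = 0
s2 (pos 2,3,6,7): 0⊕0⊕0⊕0 = 0
s4 (pos 4,5,6,7): 0⊕1⊕0⊕0 = 1
Syndrome s4…s1 = 100 → error at position 4.
Flip position 4: 1000100 → 1001100
Read data bits from positions 3,5,6,7: 0100

0100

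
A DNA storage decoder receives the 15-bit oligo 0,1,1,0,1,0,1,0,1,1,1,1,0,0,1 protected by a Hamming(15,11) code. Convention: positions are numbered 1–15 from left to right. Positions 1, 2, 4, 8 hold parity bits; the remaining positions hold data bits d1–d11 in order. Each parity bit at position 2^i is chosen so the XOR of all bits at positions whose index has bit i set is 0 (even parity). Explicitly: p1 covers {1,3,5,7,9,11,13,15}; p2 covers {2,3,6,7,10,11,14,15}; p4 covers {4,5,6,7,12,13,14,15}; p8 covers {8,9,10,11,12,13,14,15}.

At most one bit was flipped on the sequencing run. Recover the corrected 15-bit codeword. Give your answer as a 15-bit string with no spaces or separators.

s1 (pos 1,3,5,7,9,11,13,15): 0⊕1⊕1⊕1⊕1⊕1⊕0⊕1 = 0
s2 (pos 2,3,6,7,10,11,14,15): 1⊕1⊕0⊕1⊕1⊕1⊕0⊕1 = 0
s4 (pos 4,5,6,7,12,13,14,15): 0⊕1⊕0⊕1⊕1⊕0⊕0⊕1 = 0
s8 (pos 8,9,10,11,12,13,14,15): 0⊕1⊕1⊕1⊕1⊕0⊕0⊕1 = 1
Syndrome s8…s1 = 1000 → error at position 8.
Flip position 8: 011010101111001 → 011010111111001

011010111111001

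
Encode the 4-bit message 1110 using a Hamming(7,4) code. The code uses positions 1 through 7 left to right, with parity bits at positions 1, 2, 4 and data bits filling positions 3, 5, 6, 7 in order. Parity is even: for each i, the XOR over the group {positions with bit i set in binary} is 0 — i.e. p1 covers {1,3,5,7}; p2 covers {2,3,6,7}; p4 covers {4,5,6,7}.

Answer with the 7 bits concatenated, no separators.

Place data at non-parity positions: p1 p2 1 p4 1 1 0
p1 (pos 1,3,5,7): XOR of data positions = 1⊕1⊕0 = 0
p2 (pos 2,3,6,7): XOR of data positions = 1⊕1⊕0 = 0
p4 (pos 4,5,6,7): XOR of data positions = 1⊕1⊕0 = 0
Codeword: 0010110

0010110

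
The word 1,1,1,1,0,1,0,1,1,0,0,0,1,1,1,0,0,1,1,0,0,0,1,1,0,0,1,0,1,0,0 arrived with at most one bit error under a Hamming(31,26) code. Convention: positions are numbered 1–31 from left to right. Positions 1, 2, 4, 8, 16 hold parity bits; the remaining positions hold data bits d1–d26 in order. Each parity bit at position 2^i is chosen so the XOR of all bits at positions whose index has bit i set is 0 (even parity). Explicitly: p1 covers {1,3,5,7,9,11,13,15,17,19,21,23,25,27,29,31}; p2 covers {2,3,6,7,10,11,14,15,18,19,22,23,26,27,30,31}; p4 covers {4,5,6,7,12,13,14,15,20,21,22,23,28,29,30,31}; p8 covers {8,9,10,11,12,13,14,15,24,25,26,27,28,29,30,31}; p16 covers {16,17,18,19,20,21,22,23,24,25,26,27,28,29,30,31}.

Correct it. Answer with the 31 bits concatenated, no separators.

1111011110001110011000110010100

s1 (pos 1,3,5,7,9,11,13,15,17,19,21,23,25,27,29,31): 1⊕1⊕0⊕0⊕1⊕0⊕1⊕1⊕0⊕1⊕0⊕1⊕0⊕1⊕1⊕0 = 1
s2 (pos 2,3,6,7,10,11,14,15,18,19,22,23,26,27,30,31): 1⊕1⊕1⊕0⊕0⊕0⊕1⊕1⊕1⊕1⊕0⊕1⊕0⊕1⊕0⊕0 = 1
s4 (pos 4,5,6,7,12,13,14,15,20,21,22,23,28,29,30,31): 1⊕0⊕1⊕0⊕0⊕1⊕1⊕1⊕0⊕0⊕0⊕1⊕0⊕1⊕0⊕0 = 1
s8 (pos 8,9,10,11,12,13,14,15,24,25,26,27,28,29,30,31): 1⊕1⊕0⊕0⊕0⊕1⊕1⊕1⊕1⊕0⊕0⊕1⊕0⊕1⊕0⊕0 = 0
s16 (pos 16,17,18,19,20,21,22,23,24,25,26,27,28,29,30,31): 0⊕0⊕1⊕1⊕0⊕0⊕0⊕1⊕1⊕0⊕0⊕1⊕0⊕1⊕0⊕0 = 0
Syndrome s16…s1 = 00111 → error at position 7.
Flip position 7: 1111010110001110011000110010100 → 1111011110001110011000110010100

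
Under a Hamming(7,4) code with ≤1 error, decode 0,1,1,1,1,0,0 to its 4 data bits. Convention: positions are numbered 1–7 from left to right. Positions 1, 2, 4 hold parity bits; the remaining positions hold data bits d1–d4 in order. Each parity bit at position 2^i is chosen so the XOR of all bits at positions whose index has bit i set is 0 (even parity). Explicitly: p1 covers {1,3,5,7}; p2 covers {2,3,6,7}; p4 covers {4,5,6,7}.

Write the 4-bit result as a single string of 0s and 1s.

s1 (pos 1,3,5,7): 0⊕1⊕1⊕0 = 0
s2 (pos 2,3,6,7): 1⊕1⊕0⊕0 = 0
s4 (pos 4,5,6,7): 1⊕1⊕0⊕0 = 0
Syndrome s4…s1 = 000 → no error.
Read data bits from positions 3,5,6,7: 1100

1100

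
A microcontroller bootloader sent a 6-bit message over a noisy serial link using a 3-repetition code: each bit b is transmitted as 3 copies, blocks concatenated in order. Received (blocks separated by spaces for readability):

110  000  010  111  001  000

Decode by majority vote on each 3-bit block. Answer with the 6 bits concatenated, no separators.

Block 1 (110): 2 ones → 1
Block 2 (000): 0 ones → 0
Block 3 (010): 1 one → 0
Block 4 (111): 3 ones → 1
Block 5 (001): 1 one → 0
Block 6 (000): 0 ones → 0

100100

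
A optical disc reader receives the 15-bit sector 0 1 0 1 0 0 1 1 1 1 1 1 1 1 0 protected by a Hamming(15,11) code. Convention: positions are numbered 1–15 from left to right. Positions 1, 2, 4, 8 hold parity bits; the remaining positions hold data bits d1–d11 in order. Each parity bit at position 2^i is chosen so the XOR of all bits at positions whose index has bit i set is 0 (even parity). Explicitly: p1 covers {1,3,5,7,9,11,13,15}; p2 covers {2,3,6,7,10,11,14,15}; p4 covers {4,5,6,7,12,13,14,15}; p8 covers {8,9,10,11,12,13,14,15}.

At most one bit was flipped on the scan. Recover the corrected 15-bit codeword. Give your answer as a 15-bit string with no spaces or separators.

s1 (pos 1,3,5,7,9,11,13,15): 0⊕0⊕0⊕1⊕1⊕1⊕1⊕0 = 0
s2 (pos 2,3,6,7,10,11,14,15): 1⊕0⊕0⊕1⊕1⊕1⊕1⊕0 = 1
s4 (pos 4,5,6,7,12,13,14,15): 1⊕0⊕0⊕1⊕1⊕1⊕1⊕0 = 1
s8 (pos 8,9,10,11,12,13,14,15): 1⊕1⊕1⊕1⊕1⊕1⊕1⊕0 = 1
Syndrome s8…s1 = 1110 → error at position 14.
Flip position 14: 010100111111110 → 010100111111100

010100111111100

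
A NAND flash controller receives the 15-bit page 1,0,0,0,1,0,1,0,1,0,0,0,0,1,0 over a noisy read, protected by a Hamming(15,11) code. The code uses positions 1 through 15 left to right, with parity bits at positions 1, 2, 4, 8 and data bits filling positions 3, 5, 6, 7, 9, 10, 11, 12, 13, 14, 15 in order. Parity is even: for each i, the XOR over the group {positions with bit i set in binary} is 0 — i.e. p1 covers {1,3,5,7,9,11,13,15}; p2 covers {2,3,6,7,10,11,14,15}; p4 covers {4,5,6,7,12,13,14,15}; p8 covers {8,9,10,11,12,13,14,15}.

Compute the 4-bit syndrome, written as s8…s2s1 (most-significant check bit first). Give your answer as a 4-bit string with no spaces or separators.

s1 (pos 1,3,5,7,9,11,13,15): 1⊕0⊕1⊕1⊕1⊕0⊕0⊕0 = 0
s2 (pos 2,3,6,7,10,11,14,15): 0⊕0⊕0⊕1⊕0⊕0⊕1⊕0 = 0
s4 (pos 4,5,6,7,12,13,14,15): 0⊕1⊕0⊕1⊕0⊕0⊕1⊕0 = 1
s8 (pos 8,9,10,11,12,13,14,15): 0⊕1⊕0⊕0⊕0⊕0⊕1⊕0 = 0
Syndrome s8…s1 = 0100 → error at position 4.

0100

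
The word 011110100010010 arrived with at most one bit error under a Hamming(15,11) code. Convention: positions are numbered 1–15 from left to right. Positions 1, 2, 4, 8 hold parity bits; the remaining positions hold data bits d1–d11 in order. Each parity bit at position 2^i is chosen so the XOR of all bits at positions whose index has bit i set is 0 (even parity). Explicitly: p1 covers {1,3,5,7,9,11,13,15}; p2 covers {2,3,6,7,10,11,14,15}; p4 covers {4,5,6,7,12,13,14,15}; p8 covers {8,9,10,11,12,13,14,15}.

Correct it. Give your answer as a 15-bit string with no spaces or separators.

s1 (pos 1,3,5,7,9,11,13,15): 0⊕1⊕1⊕1⊕0⊕1⊕0⊕0 = 0
s2 (pos 2,3,6,7,10,11,14,15): 1⊕1⊕0⊕1⊕0⊕1⊕1⊕0 = 1
s4 (pos 4,5,6,7,12,13,14,15): 1⊕1⊕0⊕1⊕0⊕0⊕1⊕0 = 0
s8 (pos 8,9,10,11,12,13,14,15): 0⊕0⊕0⊕1⊕0⊕0⊕1⊕0 = 0
Syndrome s8…s1 = 0010 → error at position 2.
Flip position 2: 011110100010010 → 001110100010010

001110100010010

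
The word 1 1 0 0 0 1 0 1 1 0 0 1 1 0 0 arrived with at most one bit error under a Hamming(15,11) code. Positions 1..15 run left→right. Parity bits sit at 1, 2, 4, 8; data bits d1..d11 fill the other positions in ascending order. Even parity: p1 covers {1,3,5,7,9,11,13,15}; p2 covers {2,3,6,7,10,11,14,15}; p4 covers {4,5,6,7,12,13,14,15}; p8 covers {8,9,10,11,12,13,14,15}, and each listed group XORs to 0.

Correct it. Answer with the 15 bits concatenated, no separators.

s1 (pos 1,3,5,7,9,11,13,15): 1⊕0⊕0⊕0⊕1⊕0⊕1⊕0 = 1
s2 (pos 2,3,6,7,10,11,14,15): 1⊕0⊕1⊕0⊕0⊕0⊕0⊕0 = 0
s4 (pos 4,5,6,7,12,13,14,15): 0⊕0⊕1⊕0⊕1⊕1⊕0⊕0 = 1
s8 (pos 8,9,10,11,12,13,14,15): 1⊕1⊕0⊕0⊕1⊕1⊕0⊕0 = 0
Syndrome s8…s1 = 0101 → error at position 5.
Flip position 5: 110001011001100 → 110011011001100

110011011001100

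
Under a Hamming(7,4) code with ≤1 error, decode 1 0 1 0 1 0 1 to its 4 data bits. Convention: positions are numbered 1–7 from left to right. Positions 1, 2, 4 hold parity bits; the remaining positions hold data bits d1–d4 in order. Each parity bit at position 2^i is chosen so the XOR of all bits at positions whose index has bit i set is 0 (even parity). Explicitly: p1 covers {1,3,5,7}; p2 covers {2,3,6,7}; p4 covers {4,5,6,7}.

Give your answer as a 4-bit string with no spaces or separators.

s1 (pos 1,3,5,7): 1⊕1⊕1⊕1 = 0
s2 (pos 2,3,6,7): 0⊕1⊕0⊕1 = 0
s4 (pos 4,5,6,7): 0⊕1⊕0⊕1 = 0
Syndrome s4…s1 = 000 → no error.
Read data bits from positions 3,5,6,7: 1101

1101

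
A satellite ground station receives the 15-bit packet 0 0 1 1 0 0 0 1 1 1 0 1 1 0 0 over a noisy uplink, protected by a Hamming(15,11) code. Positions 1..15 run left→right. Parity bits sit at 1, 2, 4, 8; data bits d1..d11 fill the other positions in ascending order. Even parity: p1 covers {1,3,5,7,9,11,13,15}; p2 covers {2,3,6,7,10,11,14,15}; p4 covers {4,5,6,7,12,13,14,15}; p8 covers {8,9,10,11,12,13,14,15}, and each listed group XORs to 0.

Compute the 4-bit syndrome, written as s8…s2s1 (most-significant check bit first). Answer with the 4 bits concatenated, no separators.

s1 (pos 1,3,5,7,9,11,13,15): 0⊕1⊕0⊕0⊕1⊕0⊕1⊕0 = 1
s2 (pos 2,3,6,7,10,11,14,15): 0⊕1⊕0⊕0⊕1⊕0⊕0⊕0 = 0
s4 (pos 4,5,6,7,12,13,14,15): 1⊕0⊕0⊕0⊕1⊕1⊕0⊕0 = 1
s8 (pos 8,9,10,11,12,13,14,15): 1⊕1⊕1⊕0⊕1⊕1⊕0⊕0 = 1
Syndrome s8…s1 = 1101 → error at position 13.

1101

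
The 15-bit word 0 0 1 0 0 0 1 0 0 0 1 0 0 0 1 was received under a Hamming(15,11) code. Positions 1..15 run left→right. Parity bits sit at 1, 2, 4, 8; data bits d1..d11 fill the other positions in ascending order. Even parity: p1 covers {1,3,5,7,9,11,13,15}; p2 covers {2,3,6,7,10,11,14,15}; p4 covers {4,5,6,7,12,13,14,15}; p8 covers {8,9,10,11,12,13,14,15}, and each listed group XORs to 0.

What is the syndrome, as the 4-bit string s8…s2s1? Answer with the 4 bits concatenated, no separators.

s1 (pos 1,3,5,7,9,11,13,15): 0⊕1⊕0⊕1⊕0⊕1⊕0⊕1 = 0
s2 (pos 2,3,6,7,10,11,14,15): 0⊕1⊕0⊕1⊕0⊕1⊕0⊕1 = 0
s4 (pos 4,5,6,7,12,13,14,15): 0⊕0⊕0⊕1⊕0⊕0⊕0⊕1 = 0
s8 (pos 8,9,10,11,12,13,14,15): 0⊕0⊕0⊕1⊕0⊕0⊕0⊕1 = 0
Syndrome s8…s1 = 0000 → no error.

0000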